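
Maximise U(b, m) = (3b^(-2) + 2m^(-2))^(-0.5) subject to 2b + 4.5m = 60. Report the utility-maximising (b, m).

b* = 12, m* = 8

For CES with ρ = -2, MRS = (3/2)·(m/b)^3.
Tangency: set MRS = p_b/p_m = 2/4.5 = 4/9.
So (m/b)^3 = 8/27; taking the cube root, m/b = 2/3, i.e. m = (2/3)·b.
Substitute into the budget 2·b + 4.5·m = 60: 5·b = 60, so b* = 12 and m* = (2/3)·12 = 8.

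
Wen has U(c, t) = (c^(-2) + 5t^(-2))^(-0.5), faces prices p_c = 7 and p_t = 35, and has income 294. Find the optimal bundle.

For CES with ρ = -2, MRS = (1/5)·(t/c)^3.
Tangency: set MRS = p_c/p_t = 7/35 = 0.2.
So (t/c)^3 = 1; taking the cube root, t/c = 1, i.e. t = c.
Substitute into the budget 7·c + 35·t = 294: 42·c = 294, so c* = 7 and t* = 7.

c* = 7, t* = 7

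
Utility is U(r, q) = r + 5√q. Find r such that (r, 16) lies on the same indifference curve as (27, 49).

r = 42

U(27, 49) = 62.
Set U(r, 16) = 62 and solve.
With q = 16: √16 = 4, so r = 62 − 5·4 = 42.
Check: U(42, 16) = 62.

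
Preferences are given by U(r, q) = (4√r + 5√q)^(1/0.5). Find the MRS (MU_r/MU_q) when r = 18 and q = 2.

For CES with ρ = 0.5, MRS = (4/5)·√(q/r).
At (18, 2): MRS = 4/15.
The indifference curve has slope −4/15 at this bundle.

MRS = 4/15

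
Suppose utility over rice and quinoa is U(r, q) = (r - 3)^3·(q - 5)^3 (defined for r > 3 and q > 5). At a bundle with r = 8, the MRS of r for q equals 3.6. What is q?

q = 23

MU_r = 3·(r−3)^2·(q−5)^3, MU_q = 3·(r−3)^3·(q−5)^2.
MRS = (q−5)/(r−3).
Substitute r = 8: MRS = (q − 5)/5. Setting this equal to 3.6 gives q − 5 = 3.6·5 = 18, so q = 23.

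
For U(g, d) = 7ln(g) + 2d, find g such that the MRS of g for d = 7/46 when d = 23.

MU_g = 7/g, MU_d = 2.
MRS = 7/g ÷ 2.
MRS depends only on g: 3.5/g = 7/46 ⇒ g = 3.5/(7/46) = 23.

g = 23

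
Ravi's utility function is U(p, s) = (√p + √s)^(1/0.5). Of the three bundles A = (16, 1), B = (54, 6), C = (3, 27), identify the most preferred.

Evaluate utility at each bundle:
U(A) = 25.000.
U(B) = 96.000.
U(C) = 48.000.
Highest utility is B, so B ≻ C ≻ A.

Bundle B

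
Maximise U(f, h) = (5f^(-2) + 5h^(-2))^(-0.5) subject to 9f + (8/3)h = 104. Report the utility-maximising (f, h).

For CES with ρ = -2, MRS = (h/f)^3.
Tangency: set MRS = p_f/p_h = 9/(8/3) = 3.375.
So (h/f)^3 = 3.375; taking the cube root, h/f = 1.5, i.e. h = 1.5·f.
Substitute into the budget 9·f + (8/3)·h = 104: 13·f = 104, so f* = 8 and h* = 1.5·8 = 12.

f* = 8, h* = 12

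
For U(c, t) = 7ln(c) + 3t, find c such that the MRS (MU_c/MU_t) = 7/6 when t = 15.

MU_c = 7/c, MU_t = 3.
MRS = 7/c ÷ 3.
MRS depends only on c: (7/3)/c = 7/6 ⇒ c = (7/3)/(7/6) = 2.

c = 2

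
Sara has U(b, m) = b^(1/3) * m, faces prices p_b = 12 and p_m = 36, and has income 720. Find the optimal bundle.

MU_b = 1/3·b^(-2/3)·m and MU_m = b^(1/3).
MRS = MU_b/MU_m = (1/3)·m/b.
Tangency: set MRS = p_b/p_m = 12/36 = 1/3.
So (1/3)·m/b = 1/3, i.e. m = b.
Substitute into the budget 12·b + 36·m = 720: 48·b = 720, so b* = 15.
Then m* = 15.

b* = 15, m* = 15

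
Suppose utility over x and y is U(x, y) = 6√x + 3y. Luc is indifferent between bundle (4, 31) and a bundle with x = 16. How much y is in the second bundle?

y = 27

U(4, 31) = 105.
Set U(16, y) = 105 and solve.
With x = 16: √16 = 4, so 3y = 105 − 6·4 = 81 and y = 27.
Check: U(16, 27) = 105.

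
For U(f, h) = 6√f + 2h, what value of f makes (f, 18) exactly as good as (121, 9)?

U(121, 9) = 84.
Set U(f, 18) = 84 and solve.
With h = 18: 6√f = 84 − 2·18 = 48, so √f = 8 and f = 64.
Check: U(64, 18) = 84.

f = 64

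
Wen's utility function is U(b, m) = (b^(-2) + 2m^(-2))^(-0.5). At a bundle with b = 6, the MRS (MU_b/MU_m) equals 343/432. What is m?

For CES with ρ = -2, MRS = (1/2)·(m/b)^3.
Setting (1/2)·(m/6)^3 = 343/432 gives (m/6)^3 = 343/216, so m/6 = 7/6 and m = 7.

m = 7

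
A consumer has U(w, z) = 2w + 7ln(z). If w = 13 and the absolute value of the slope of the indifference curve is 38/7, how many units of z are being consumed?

z = 19

MU_w = 2, MU_z = 7/z.
MRS = 2 ÷ (7/z).
MRS depends only on z: (2/7)·z = 38/7 ⇒ z = (38/7)/(2/7) = 19.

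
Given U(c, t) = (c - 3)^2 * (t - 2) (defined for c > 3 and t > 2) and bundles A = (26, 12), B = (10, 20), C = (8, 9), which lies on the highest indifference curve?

Bundle A

Evaluate utility at each bundle:
U(A) = 5290.
U(B) = 882.
U(C) = 175.
Highest utility is A, so A ≻ B ≻ C.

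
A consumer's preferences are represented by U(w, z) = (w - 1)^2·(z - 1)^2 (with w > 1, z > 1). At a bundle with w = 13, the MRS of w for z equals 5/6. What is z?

MU_w = 2·(w−1)·(z−1)^2, MU_z = 2·(w−1)^2·(z−1).
MRS = (z−1)/(w−1).
Substitute w = 13: MRS = (z − 1)/12. Setting this equal to 5/6 gives z − 1 = (5/6)·12 = 10, so z = 11.

z = 11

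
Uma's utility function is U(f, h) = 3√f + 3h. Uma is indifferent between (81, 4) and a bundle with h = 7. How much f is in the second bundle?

f = 36

U(81, 4) = 39.
Set U(f, 7) = 39 and solve.
With h = 7: 3√f = 39 − 3·7 = 18, so √f = 6 and f = 36.
Check: U(36, 7) = 39.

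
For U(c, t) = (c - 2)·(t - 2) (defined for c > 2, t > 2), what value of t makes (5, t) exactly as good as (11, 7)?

U(11, 7) = 45.
Set U(5, t) = 45 and solve.
With c = 5: (5 − 2) = 3, so (t − 2) = 45/3 = 15.
So t = 2 + 15 = 17.
Check: U(5, 17) = 45.

t = 17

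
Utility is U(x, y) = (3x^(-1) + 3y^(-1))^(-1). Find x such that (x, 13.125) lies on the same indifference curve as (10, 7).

x = 6

U depends on (x, y) only through S = 3x^(-1) + 3y^(-1), so equal utility means equal S. At (10, 7): S = 51/70.
With y = 13.125: 3·13.125^(-1) = 8/35, so 3x^(-1) = 51/70 − 8/35 = 0.5, i.e. x^(-1) = 1/6.
Hence x = 1/(1/6) = 6.
Check: U(6, 13.125) = 1.3725.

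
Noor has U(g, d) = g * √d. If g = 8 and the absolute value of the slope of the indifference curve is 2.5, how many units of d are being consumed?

d = 10

MU_g = √d and MU_d = 0.5·g·d^(-0.5).
MRS = MU_g/MU_d = (2)·d/g.
Substitute g = 8: MRS = d/4. Setting d/4 = 2.5 gives d = 2.5·4 = 10.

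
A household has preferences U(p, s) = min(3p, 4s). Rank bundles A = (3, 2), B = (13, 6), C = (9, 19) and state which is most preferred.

Bundle C

Evaluate utility at each bundle:
U(A) = 8.
U(B) = 24.
U(C) = 27.
Highest utility is C, so C ≻ B ≻ A.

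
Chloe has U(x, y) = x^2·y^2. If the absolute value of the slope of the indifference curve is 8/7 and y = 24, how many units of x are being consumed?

MU_x = 2·x·y^2 and MU_y = 2·x^2·y.
MRS = MU_x/MU_y = y/x.
Substitute y = 24: MRS = 24/x. Setting 24/x = 8/7 gives x = 24/(8/7) = 21.

x = 21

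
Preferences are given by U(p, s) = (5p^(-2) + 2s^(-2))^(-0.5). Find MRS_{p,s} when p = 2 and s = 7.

For CES with ρ = -2, MRS = (5/2)·(s/p)^3.
At (2, 7): MRS = 1715/16.
So at (2, 7) the consumer would give up 1715/16 units of s for one more unit of p.

MRS = 1715/16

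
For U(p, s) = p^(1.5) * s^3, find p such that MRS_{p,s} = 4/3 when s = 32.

MU_p = 1.5·√p·s^3 and MU_s = 3·p^(1.5)·s^2.
MRS = MU_p/MU_s = (0.5)·s/p.
Substitute s = 32: MRS = 16/p. Setting 16/p = 4/3 gives p = 16/(4/3) = 12.

p = 12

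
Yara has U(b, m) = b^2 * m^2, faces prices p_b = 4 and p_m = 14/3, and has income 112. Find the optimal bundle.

MU_b = 2·b·m^2 and MU_m = 2·b^2·m.
MRS = MU_b/MU_m = m/b.
Tangency: set MRS = p_b/p_m = 4/(14/3) = 6/7.
So m/b = 6/7, i.e. m = (6/7)·b.
Substitute into the budget 4·b + (14/3)·m = 112: 8·b = 112, so b* = 14.
Then m* = (6/7)·14 = 12.

b* = 14, m* = 12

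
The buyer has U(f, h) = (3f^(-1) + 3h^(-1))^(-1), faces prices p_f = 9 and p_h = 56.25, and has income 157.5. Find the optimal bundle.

For CES with ρ = -1, MRS = (h/f)^2.
Tangency: set MRS = p_f/p_h = 9/56.25 = 4/25.
So (h/f)^2 = 4/25; taking the square root, h/f = 0.4, i.e. h = 0.4·f.
Substitute into the budget 9·f + 56.25·h = 157.5: 31.5·f = 157.5, so f* = 5 and h* = 0.4·5 = 2.

f* = 5, h* = 2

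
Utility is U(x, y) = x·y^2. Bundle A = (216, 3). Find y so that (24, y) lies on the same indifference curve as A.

U(216, 3) = 1944.
Set U(24, y) = 1944 and solve.
With x = 24: y^2 = 1944/24 = 81; taking the square root, y = 9.
Check: U(24, 9) = 1944.

y = 9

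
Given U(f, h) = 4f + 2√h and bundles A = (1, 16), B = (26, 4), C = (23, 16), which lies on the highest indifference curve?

Bundle B

Evaluate utility at each bundle:
U(A) = 12.000.
U(B) = 108.000.
U(C) = 100.000.
Highest utility is B, so B ≻ C ≻ A.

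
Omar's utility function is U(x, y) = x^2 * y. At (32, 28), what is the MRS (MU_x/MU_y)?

MRS = 1.75

MU_x = 2·x·y and MU_y = x^2.
MRS = MU_x/MU_y = (2/1)·y/x.
At (32, 28): MRS = 1.75.
The indifference curve has slope −1.75 at this bundle.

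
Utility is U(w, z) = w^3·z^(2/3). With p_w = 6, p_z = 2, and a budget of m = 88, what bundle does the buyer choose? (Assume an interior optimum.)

MU_w = 3·w^2·z^(2/3) and MU_z = 2/3·w^3·z^(-1/3).
MRS = MU_w/MU_z = (4.5)·z/w.
Tangency: set MRS = p_w/p_z = 6/2 = 3.
So (4.5)·z/w = 3, i.e. z = (2/3)·w.
Substitute into the budget 6·w + 2·z = 88: (22/3)·w = 88, so w* = 12.
Then z* = (2/3)·12 = 8.

w* = 12, z* = 8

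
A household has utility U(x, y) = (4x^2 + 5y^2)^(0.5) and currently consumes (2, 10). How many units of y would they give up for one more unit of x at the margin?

MRS = 4/25

For CES with ρ = 2, MRS = (4/5)·(y/x)^(-1).
At (2, 10): MRS = 4/25.
That is, one extra unit of x is worth 4/25 units of y at the margin.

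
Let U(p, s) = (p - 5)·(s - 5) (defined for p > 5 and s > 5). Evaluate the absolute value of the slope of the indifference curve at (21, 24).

MRS = 19/16

MU_p = (s−5), MU_s = (p−5).
MRS = (s−5)/(p−5).
At (21, 24): MRS = 19/16.
So at (21, 24) the consumer would give up 19/16 units of s for one more unit of p.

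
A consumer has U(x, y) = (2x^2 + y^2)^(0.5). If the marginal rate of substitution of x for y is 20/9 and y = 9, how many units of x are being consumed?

For CES with ρ = 2, MRS = (2/1)·(y/x)^(-1).
Setting (2/1)·(9/x)^(-1) = 20/9 gives (9/x)^(-1) = 10/9, so 9/x = 0.9 and x = 10.

x = 10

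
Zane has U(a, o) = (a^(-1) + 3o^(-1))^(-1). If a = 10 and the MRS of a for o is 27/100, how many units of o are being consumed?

For CES with ρ = -1, MRS = (1/3)·(o/a)^2.
Setting (1/3)·(o/10)^2 = 27/100 gives (o/10)^2 = 81/100, so o/10 = 0.9 and o = 9.

o = 9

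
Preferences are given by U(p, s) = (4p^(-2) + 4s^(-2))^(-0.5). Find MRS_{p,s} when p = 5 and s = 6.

For CES with ρ = -2, MRS = (s/p)^3.
At (5, 6): MRS = 216/125.
That is, one extra unit of p is worth 216/125 units of s at the margin.

MRS = 216/125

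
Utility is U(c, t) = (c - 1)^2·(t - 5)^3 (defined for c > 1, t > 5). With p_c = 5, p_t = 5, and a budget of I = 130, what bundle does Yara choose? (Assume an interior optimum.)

c* = 9, t* = 17

MU_c = 2·(c−1)·(t−5)^3, MU_t = 3·(c−1)^2·(t−5)^2.
MRS = (2/3)·(t−5)/(c−1).
Tangency: set MRS = p_c/p_t = 5/5 = 1.
So (2/3)·(t − 5)/(c − 1) = 1, i.e. (t − 5) = 1.5·(c − 1).
Rewrite the budget in excess-of-subsistence terms: 5·(c − 1) + 5·(t − 5) = 130 − 5·1 − 5·5 = 100.
Substituting, 12.5·(c − 1) = 100, so c − 1 = 8 and c* = 9.
Then t − 5 = 1.5·8 = 12, so t* = 17.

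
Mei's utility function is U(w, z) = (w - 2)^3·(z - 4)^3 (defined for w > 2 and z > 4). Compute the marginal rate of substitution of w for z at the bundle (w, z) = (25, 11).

MU_w = 3·(w−2)^2·(z−4)^3, MU_z = 3·(w−2)^3·(z−4)^2.
MRS = (z−4)/(w−2).
At (25, 11): MRS = 7/23.
That is, one extra unit of w is worth 7/23 units of z at the margin.

MRS = 7/23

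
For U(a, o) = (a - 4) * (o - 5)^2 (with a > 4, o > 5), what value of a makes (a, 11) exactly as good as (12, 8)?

U(12, 8) = 72.
Set U(a, 11) = 72 and solve.
With o = 11: (11 − 5)^2 = 36, so (a − 4) = 72/36 = 2.
So a = 4 + 2 = 6.
Check: U(6, 11) = 72.

a = 6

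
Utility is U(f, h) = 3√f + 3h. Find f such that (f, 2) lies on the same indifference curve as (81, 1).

f = 64

U(81, 1) = 30.
Set U(f, 2) = 30 and solve.
With h = 2: 3√f = 30 − 3·2 = 24, so √f = 8 and f = 64.
Check: U(64, 2) = 30.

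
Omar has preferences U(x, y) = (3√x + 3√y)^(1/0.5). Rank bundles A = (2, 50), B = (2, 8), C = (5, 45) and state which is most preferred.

Evaluate utility at each bundle:
U(A) = 648.000.
U(B) = 162.000.
U(C) = 720.000.
Highest utility is C, so C ≻ A ≻ B.

Bundle C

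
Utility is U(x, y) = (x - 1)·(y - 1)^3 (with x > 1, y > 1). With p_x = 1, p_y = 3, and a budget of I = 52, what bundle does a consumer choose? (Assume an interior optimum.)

x* = 13, y* = 13

MU_x = (y−1)^3, MU_y = 3·(x−1)·(y−1)^2.
MRS = (1/3)·(y−1)/(x−1).
Tangency: set MRS = p_x/p_y = 1/3.
So (1/3)·(y − 1)/(x − 1) = 1/3, i.e. (y − 1) = (x − 1).
Rewrite the budget in excess-of-subsistence terms: 1·(x − 1) + 3·(y − 1) = 52 − 1·1 − 3·1 = 48.
Substituting, 4·(x − 1) = 48, so x − 1 = 12 and x* = 13.
Then y − 1 = 12, so y* = 13.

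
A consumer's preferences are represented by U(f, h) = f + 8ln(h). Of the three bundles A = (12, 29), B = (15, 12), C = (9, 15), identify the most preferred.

Evaluate utility at each bundle:
U(A) = 38.938.
U(B) = 34.879.
U(C) = 30.664.
Highest utility is A, so A ≻ B ≻ C.

Bundle A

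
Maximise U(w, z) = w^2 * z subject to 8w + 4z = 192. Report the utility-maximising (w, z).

w* = 16, z* = 16

MU_w = 2·w·z and MU_z = w^2.
MRS = MU_w/MU_z = (2/1)·z/w.
Tangency: set MRS = p_w/p_z = 8/4 = 2.
So (2/1)·z/w = 2, i.e. z = w.
Substitute into the budget 8·w + 4·z = 192: 12·w = 192, so w* = 16.
Then z* = 16.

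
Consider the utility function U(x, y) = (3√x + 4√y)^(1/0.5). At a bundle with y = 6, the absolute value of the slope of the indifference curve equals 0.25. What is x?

For CES with ρ = 0.5, MRS = (3/4)·√(y/x).
Setting (3/4)·√(6/x) = 0.25 gives √(6/x) = 1/3, so 6/x = 1/9 and x = 54.

x = 54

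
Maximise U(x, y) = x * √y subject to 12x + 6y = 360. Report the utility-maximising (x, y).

MU_x = √y and MU_y = 0.5·x·y^(-0.5).
MRS = MU_x/MU_y = (2)·y/x.
Tangency: set MRS = p_x/p_y = 12/6 = 2.
So (2)·y/x = 2, i.e. y = x.
Substitute into the budget 12·x + 6·y = 360: 18·x = 360, so x* = 20.
Then y* = 20.

x* = 20, y* = 20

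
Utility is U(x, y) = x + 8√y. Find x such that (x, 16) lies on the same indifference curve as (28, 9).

U(28, 9) = 52.
Set U(x, 16) = 52 and solve.
With y = 16: √16 = 4, so x = 52 − 8·4 = 20.
Check: U(20, 16) = 52.

x = 20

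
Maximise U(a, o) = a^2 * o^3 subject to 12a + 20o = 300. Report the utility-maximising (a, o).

MU_a = 2·a·o^3 and MU_o = 3·a^2·o^2.
MRS = MU_a/MU_o = (2/3)·o/a.
Tangency: set MRS = p_a/p_o = 12/20 = 0.6.
So (2/3)·o/a = 0.6, i.e. o = 0.9·a.
Substitute into the budget 12·a + 20·o = 300: 30·a = 300, so a* = 10.
Then o* = 0.9·10 = 9.

a* = 10, o* = 9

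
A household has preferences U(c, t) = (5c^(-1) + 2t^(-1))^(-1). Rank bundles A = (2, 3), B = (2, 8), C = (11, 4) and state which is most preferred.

Bundle C

Evaluate utility at each bundle:
U(A) = 0.316.
U(B) = 0.364.
U(C) = 1.048.
Highest utility is C, so C ≻ B ≻ A.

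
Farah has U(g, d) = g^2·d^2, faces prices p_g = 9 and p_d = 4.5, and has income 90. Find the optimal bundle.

MU_g = 2·g·d^2 and MU_d = 2·g^2·d.
MRS = MU_g/MU_d = d/g.
Tangency: set MRS = p_g/p_d = 9/4.5 = 2.
So d/g = 2, i.e. d = 2·g.
Substitute into the budget 9·g + 4.5·d = 90: 18·g = 90, so g* = 5.
Then d* = 2·5 = 10.

g* = 5, d* = 10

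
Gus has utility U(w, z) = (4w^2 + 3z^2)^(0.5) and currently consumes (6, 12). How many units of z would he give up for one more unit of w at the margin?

For CES with ρ = 2, MRS = (4/3)·(z/w)^(-1).
At (6, 12): MRS = 2/3.
The indifference curve has slope −2/3 at this bundle.

MRS = 2/3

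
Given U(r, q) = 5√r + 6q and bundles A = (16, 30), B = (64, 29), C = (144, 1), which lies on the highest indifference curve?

Bundle B

Evaluate utility at each bundle:
U(A) = 200.000.
U(B) = 214.000.
U(C) = 66.000.
Highest utility is B, so B ≻ A ≻ C.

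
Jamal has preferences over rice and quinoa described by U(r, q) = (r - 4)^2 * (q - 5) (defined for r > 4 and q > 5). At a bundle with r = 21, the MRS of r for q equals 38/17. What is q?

MU_r = 2·(r−4)·(q−5), MU_q = (r−4)^2.
MRS = (2/1)·(q−5)/(r−4).
Substitute r = 21: MRS = (q − 5)/8.5. Setting this equal to 38/17 gives q − 5 = (38/17)·8.5 = 19, so q = 24.

q = 24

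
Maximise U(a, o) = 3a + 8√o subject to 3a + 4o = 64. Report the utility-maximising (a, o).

MU_a = 3, MU_o = 8/(2√o).
MRS = 3 ÷ (8/(2√o)).
Tangency: set MRS = p_a/p_o = 3/4 = 0.75.
MRS depends only on o: 0.75·√o = 0.75 ⇒ √o = 0.75/0.75 = 1 ⇒ o* = 1.
From the budget, 3·a = 64 − 4·1 = 60, so a* = 20.

a* = 20, o* = 1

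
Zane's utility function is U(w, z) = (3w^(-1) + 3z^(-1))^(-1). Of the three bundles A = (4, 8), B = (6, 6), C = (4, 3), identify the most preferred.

Evaluate utility at each bundle:
U(A) = 0.889.
U(B) = 1.000.
U(C) = 0.571.
Highest utility is B, so B ≻ A ≻ C.

Bundle B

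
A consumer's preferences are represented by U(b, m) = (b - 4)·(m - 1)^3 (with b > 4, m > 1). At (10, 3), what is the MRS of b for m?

MRS = 1/9

MU_b = (m−1)^3, MU_m = 3·(b−4)·(m−1)^2.
MRS = (1/3)·(m−1)/(b−4).
At (10, 3): MRS = 1/9.
The indifference curve has slope −1/9 at this bundle.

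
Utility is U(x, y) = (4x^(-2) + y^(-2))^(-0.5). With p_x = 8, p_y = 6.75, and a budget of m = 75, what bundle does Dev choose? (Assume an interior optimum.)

For CES with ρ = -2, MRS = (4/1)·(y/x)^3.
Tangency: set MRS = p_x/p_y = 8/6.75 = 32/27.
So (y/x)^3 = 8/27; taking the cube root, y/x = 2/3, i.e. y = (2/3)·x.
Substitute into the budget 8·x + 6.75·y = 75: 12.5·x = 75, so x* = 6 and y* = (2/3)·6 = 4.

x* = 6, y* = 4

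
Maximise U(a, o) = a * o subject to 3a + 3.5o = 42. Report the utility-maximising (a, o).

a* = 7, o* = 6

MU_a = o and MU_o = a.
MRS = MU_a/MU_o = o/a.
Tangency: set MRS = p_a/p_o = 3/3.5 = 6/7.
So o/a = 6/7, i.e. o = (6/7)·a.
Substitute into the budget 3·a + 3.5·o = 42: 6·a = 42, so a* = 7.
Then o* = (6/7)·7 = 6.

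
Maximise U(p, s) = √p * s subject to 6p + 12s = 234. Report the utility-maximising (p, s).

p* = 13, s* = 13

MU_p = 0.5·p^(-0.5)·s and MU_s = √p.
MRS = MU_p/MU_s = (0.5)·s/p.
Tangency: set MRS = p_p/p_s = 6/12 = 0.5.
So (0.5)·s/p = 0.5, i.e. s = p.
Substitute into the budget 6·p + 12·s = 234: 18·p = 234, so p* = 13.
Then s* = 13.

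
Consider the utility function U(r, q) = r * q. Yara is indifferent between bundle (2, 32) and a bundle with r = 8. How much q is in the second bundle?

q = 8

U(2, 32) = 64.
Set U(8, q) = 64 and solve.
With r = 8: q = 64/8 = 8.
Check: U(8, 8) = 64.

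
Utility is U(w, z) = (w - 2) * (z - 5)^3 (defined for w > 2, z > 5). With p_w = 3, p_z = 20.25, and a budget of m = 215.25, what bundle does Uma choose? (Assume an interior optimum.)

MU_w = (z−5)^3, MU_z = 3·(w−2)·(z−5)^2.
MRS = (1/3)·(z−5)/(w−2).
Tangency: set MRS = p_w/p_z = 3/20.25 = 4/27.
So (1/3)·(z − 5)/(w − 2) = 4/27, i.e. (z − 5) = (4/9)·(w − 2).
Rewrite the budget in excess-of-subsistence terms: 3·(w − 2) + 20.25·(z − 5) = 215.25 − 3·2 − 20.25·5 = 108.
Substituting, 12·(w − 2) = 108, so w − 2 = 9 and w* = 11.
Then z − 5 = (4/9)·9 = 4, so z* = 9.

w* = 11, z* = 9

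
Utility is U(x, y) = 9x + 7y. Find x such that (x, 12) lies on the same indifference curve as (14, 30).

U(14, 30) = 336.
Set U(x, 12) = 336 and solve.
9x + 7·12 = 336 ⇒ 9x = 252 ⇒ x = 28.
Check: U(28, 12) = 336.

x = 28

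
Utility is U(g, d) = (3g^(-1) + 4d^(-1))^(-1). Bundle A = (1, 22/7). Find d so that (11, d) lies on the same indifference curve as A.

d = 1

U depends on (g, d) only through S = 3g^(-1) + 4d^(-1), so equal utility means equal S. At (1, 22/7): S = 47/11.
With g = 11: 3·11^(-1) = 3/11, so 4d^(-1) = 47/11 − 3/11 = 4, i.e. d^(-1) = 1.
Hence d = 1/1 = 1.
Check: U(11, 1) = 0.234.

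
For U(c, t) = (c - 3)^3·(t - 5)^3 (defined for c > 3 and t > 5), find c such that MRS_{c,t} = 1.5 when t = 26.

MU_c = 3·(c−3)^2·(t−5)^3, MU_t = 3·(c−3)^3·(t−5)^2.
MRS = (t−5)/(c−3).
Substitute t = 26: MRS = 21/(c − 3). Setting this equal to 1.5 gives c − 3 = 21/1.5 = 14, so c = 17.

c = 17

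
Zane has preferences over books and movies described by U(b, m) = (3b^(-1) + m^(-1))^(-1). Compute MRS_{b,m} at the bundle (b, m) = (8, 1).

MRS = 3/64

For CES with ρ = -1, MRS = (3/1)·(m/b)^2.
At (8, 1): MRS = 3/64.
That is, one extra unit of b is worth 3/64 units of m at the margin.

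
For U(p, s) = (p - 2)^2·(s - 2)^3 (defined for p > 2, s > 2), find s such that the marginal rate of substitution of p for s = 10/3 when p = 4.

MU_p = 2·(p−2)·(s−2)^3, MU_s = 3·(p−2)^2·(s−2)^2.
MRS = (2/3)·(s−2)/(p−2).
Substitute p = 4: MRS = (s − 2)/3. Setting this equal to 10/3 gives s − 2 = (10/3)·3 = 10, so s = 12.

s = 12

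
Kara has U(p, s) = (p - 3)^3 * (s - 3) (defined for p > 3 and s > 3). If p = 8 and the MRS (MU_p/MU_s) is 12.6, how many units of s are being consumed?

MU_p = 3·(p−3)^2·(s−3), MU_s = (p−3)^3.
MRS = (3/1)·(s−3)/(p−3).
Substitute p = 8: MRS = (s − 3)/(5/3). Setting this equal to 12.6 gives s − 3 = 12.6·(5/3) = 21, so s = 24.

s = 24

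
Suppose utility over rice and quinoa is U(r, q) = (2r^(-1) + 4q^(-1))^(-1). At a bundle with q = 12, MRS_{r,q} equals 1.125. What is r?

For CES with ρ = -1, MRS = (2/4)·(q/r)^2.
Setting (2/4)·(12/r)^2 = 1.125 gives (12/r)^2 = 2.25, so 12/r = 1.5 and r = 8.

r = 8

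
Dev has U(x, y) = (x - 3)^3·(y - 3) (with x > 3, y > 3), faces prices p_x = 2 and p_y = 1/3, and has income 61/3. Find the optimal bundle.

x* = 8, y* = 13

MU_x = 3·(x−3)^2·(y−3), MU_y = (x−3)^3.
MRS = (3/1)·(y−3)/(x−3).
Tangency: set MRS = p_x/p_y = 2/(1/3) = 6.
So (3/1)·(y − 3)/(x − 3) = 6, i.e. (y − 3) = 2·(x − 3).
Rewrite the budget in excess-of-subsistence terms: 2·(x − 3) + (1/3)·(y − 3) = 61/3 − 2·3 − (1/3)·3 = 40/3.
Substituting, (8/3)·(x − 3) = 40/3, so x − 3 = 5 and x* = 8.
Then y − 3 = 2·5 = 10, so y* = 13.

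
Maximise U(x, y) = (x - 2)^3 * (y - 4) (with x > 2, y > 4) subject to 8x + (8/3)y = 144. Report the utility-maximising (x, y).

MU_x = 3·(x−2)^2·(y−4), MU_y = (x−2)^3.
MRS = (3/1)·(y−4)/(x−2).
Tangency: set MRS = p_x/p_y = 8/(8/3) = 3.
So (3/1)·(y − 4)/(x − 2) = 3, i.e. (y − 4) = (x − 2).
Rewrite the budget in excess-of-subsistence terms: 8·(x − 2) + (8/3)·(y − 4) = 144 − 8·2 − (8/3)·4 = 352/3.
Substituting, (32/3)·(x − 2) = 352/3, so x − 2 = 11 and x* = 13.
Then y − 4 = 11, so y* = 15.

x* = 13, y* = 15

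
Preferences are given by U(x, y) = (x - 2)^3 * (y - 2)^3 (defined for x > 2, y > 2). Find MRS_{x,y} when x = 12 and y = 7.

MU_x = 3·(x−2)^2·(y−2)^3, MU_y = 3·(x−2)^3·(y−2)^2.
MRS = (y−2)/(x−2).
At (12, 7): MRS = 0.5.
That is, one extra unit of x is worth 0.5 units of y at the margin.

MRS = 0.5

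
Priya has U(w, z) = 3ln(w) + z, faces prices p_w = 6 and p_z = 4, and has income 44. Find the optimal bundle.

w* = 2, z* = 8

MU_w = 3/w, MU_z = 1.
MRS = 3/w ÷ 1.
Tangency: set MRS = p_w/p_z = 6/4 = 1.5.
MRS depends only on w: 3/w = 1.5 ⇒ w* = 3/1.5 = 2.
From the budget, 4·z = 44 − 6·2 = 32, so z* = 8.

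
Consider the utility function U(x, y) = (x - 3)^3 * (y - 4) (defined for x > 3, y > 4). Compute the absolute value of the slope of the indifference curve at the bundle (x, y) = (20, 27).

MRS = 69/17

MU_x = 3·(x−3)^2·(y−4), MU_y = (x−3)^3.
MRS = (3/1)·(y−4)/(x−3).
At (20, 27): MRS = 69/17.
So at (20, 27) the consumer would give up 69/17 units of y for one more unit of x.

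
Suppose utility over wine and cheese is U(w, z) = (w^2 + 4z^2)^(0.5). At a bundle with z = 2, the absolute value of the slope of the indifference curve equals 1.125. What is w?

w = 9

For CES with ρ = 2, MRS = (1/4)·(z/w)^(-1).
Setting (1/4)·(2/w)^(-1) = 1.125 gives (2/w)^(-1) = 4.5, so 2/w = 2/9 and w = 9.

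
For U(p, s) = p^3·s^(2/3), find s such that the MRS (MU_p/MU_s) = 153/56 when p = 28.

s = 17

MU_p = 3·p^2·s^(2/3) and MU_s = 2/3·p^3·s^(-1/3).
MRS = MU_p/MU_s = (4.5)·s/p.
Substitute p = 28: MRS = s/(56/9). Setting s/(56/9) = 153/56 gives s = (153/56)·(56/9) = 17.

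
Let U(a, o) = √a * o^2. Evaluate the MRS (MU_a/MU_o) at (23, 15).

MU_a = 0.5·a^(-0.5)·o^2 and MU_o = 2·√a·o.
MRS = MU_a/MU_o = (0.25)·o/a.
At (23, 15): MRS = 15/92.
So at (23, 15) the consumer would give up 15/92 units of o for one more unit of a.

MRS = 15/92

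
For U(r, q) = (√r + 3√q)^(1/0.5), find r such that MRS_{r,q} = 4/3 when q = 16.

r = 1

For CES with ρ = 0.5, MRS = (1/3)·√(q/r).
Setting (1/3)·√(16/r) = 4/3 gives √(16/r) = 4, so 16/r = 16 and r = 1.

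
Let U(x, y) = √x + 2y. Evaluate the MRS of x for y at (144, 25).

MRS = 1/48

MU_x = 1/(2√x), MU_y = 2.
MRS = 1/(2√x) ÷ 2.
At (144, 25): MRS = 1/48.
That is, one extra unit of x is worth 1/48 units of y at the margin.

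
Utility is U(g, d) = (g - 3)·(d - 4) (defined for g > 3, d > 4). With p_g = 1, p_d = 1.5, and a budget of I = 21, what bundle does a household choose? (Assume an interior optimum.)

g* = 9, d* = 8

MU_g = (d−4), MU_d = (g−3).
MRS = (d−4)/(g−3).
Tangency: set MRS = p_g/p_d = 1/1.5 = 2/3.
So (d − 4)/(g − 3) = 2/3, i.e. (d − 4) = (2/3)·(g − 3).
Rewrite the budget in excess-of-subsistence terms: 1·(g − 3) + 1.5·(d − 4) = 21 − 1·3 − 1.5·4 = 12.
Substituting, 2·(g − 3) = 12, so g − 3 = 6 and g* = 9.
Then d − 4 = (2/3)·6 = 4, so d* = 8.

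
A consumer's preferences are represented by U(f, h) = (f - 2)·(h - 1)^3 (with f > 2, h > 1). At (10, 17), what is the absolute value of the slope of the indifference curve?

MRS = 2/3

MU_f = (h−1)^3, MU_h = 3·(f−2)·(h−1)^2.
MRS = (1/3)·(h−1)/(f−2).
At (10, 17): MRS = 2/3.
That is, one extra unit of f is worth 2/3 units of h at the margin.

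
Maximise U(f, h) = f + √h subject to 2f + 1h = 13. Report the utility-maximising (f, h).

MU_f = 1, MU_h = 1/(2√h).
MRS = 1 ÷ (1/(2√h)).
Tangency: set MRS = p_f/p_h = 2/1 = 2.
MRS depends only on h: 2·√h = 2 ⇒ √h = 2/2 = 1 ⇒ h* = 1.
From the budget, 2·f = 13 − 1·1 = 12, so f* = 6.

f* = 6, h* = 1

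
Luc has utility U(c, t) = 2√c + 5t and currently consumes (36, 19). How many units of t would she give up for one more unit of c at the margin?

MU_c = 2/(2√c), MU_t = 5.
MRS = 2/(2√c) ÷ 5.
At (36, 19): MRS = 1/30.
So at (36, 19) the consumer would give up 1/30 units of t for one more unit of c.

MRS = 1/30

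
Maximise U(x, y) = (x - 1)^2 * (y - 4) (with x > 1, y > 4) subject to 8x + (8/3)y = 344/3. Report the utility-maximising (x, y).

MU_x = 2·(x−1)·(y−4), MU_y = (x−1)^2.
MRS = (2/1)·(y−4)/(x−1).
Tangency: set MRS = p_x/p_y = 8/(8/3) = 3.
So (2/1)·(y − 4)/(x − 1) = 3, i.e. (y − 4) = 1.5·(x − 1).
Rewrite the budget in excess-of-subsistence terms: 8·(x − 1) + (8/3)·(y − 4) = 344/3 − 8·1 − (8/3)·4 = 96.
Substituting, 12·(x − 1) = 96, so x − 1 = 8 and x* = 9.
Then y − 4 = 1.5·8 = 12, so y* = 16.

x* = 9, y* = 16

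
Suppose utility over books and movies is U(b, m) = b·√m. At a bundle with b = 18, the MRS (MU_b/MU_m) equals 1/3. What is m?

MU_b = √m and MU_m = 0.5·b·m^(-0.5).
MRS = MU_b/MU_m = (2)·m/b.
Substitute b = 18: MRS = m/9. Setting m/9 = 1/3 gives m = (1/3)·9 = 3.

m = 3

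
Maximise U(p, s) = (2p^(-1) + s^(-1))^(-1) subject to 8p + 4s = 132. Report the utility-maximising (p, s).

p* = 11, s* = 11

For CES with ρ = -1, MRS = (2/1)·(s/p)^2.
Tangency: set MRS = p_p/p_s = 8/4 = 2.
So (s/p)^2 = 1; taking the square root, s/p = 1, i.e. s = p.
Substitute into the budget 8·p + 4·s = 132: 12·p = 132, so p* = 11 and s* = 11.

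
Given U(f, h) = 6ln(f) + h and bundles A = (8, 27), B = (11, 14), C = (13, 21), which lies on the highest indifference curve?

Evaluate utility at each bundle:
U(A) = 39.477.
U(B) = 28.387.
U(C) = 36.390.
Highest utility is A, so A ≻ C ≻ B.

Bundle A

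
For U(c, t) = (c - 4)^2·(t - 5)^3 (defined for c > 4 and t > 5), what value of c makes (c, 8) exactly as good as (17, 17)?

U(17, 17) = 292032.
Set U(c, 8) = 292032 and solve.
With t = 8: (8 − 5)^3 = 27, so (c − 4)^2 = 292032/27 = 10816.
Taking the square root (with c > 4): c − 4 = 104, so c = 108.
Check: U(108, 8) = 292032.

c = 108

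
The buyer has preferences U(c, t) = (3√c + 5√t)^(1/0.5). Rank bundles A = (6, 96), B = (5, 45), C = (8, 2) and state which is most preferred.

Bundle A

Evaluate utility at each bundle:
U(A) = 3174.000.
U(B) = 1620.000.
U(C) = 242.000.
Highest utility is A, so A ≻ B ≻ C.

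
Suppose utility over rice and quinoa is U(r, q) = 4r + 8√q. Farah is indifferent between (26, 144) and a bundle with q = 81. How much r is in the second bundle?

U(26, 144) = 200.
Set U(r, 81) = 200 and solve.
With q = 81: √81 = 9, so 4r = 200 − 8·9 = 128 and r = 32.
Check: U(32, 81) = 200.

r = 32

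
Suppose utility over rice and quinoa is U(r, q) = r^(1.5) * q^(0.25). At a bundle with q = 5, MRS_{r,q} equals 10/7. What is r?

r = 21

MU_r = 1.5·√r·q^(0.25) and MU_q = 0.25·r^(1.5)·q^(-0.75).
MRS = MU_r/MU_q = (6)·q/r.
Substitute q = 5: MRS = 30/r. Setting 30/r = 10/7 gives r = 30/(10/7) = 21.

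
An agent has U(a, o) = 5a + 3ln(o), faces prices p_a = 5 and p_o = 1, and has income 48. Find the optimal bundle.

MU_a = 5, MU_o = 3/o.
MRS = 5 ÷ (3/o).
Tangency: set MRS = p_a/p_o = 5/1 = 5.
MRS depends only on o: (5/3)·o = 5 ⇒ o* = 5/(5/3) = 3.
From the budget, 5·a = 48 − 1·3 = 45, so a* = 9.

a* = 9, o* = 3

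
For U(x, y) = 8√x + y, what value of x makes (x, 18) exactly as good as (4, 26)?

U(4, 26) = 42.
Set U(x, 18) = 42 and solve.
With y = 18: 8√x = 42 − 18 = 24, so √x = 3 and x = 9.
Check: U(9, 18) = 42.

x = 9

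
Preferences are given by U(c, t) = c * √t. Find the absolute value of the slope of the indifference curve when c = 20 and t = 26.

MRS = 2.6

MU_c = √t and MU_t = 0.5·c·t^(-0.5).
MRS = MU_c/MU_t = (2)·t/c.
At (20, 26): MRS = 2.6.
So at (20, 26) the consumer would give up 2.6 units of t for one more unit of c.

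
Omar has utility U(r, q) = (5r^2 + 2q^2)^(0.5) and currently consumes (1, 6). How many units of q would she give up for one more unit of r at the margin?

For CES with ρ = 2, MRS = (5/2)·(q/r)^(-1).
At (1, 6): MRS = 5/12.
So at (1, 6) the consumer would give up 5/12 units of q for one more unit of r.

MRS = 5/12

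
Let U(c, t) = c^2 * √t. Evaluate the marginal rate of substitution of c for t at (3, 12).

MU_c = 2·c·√t and MU_t = 0.5·c^2·t^(-0.5).
MRS = MU_c/MU_t = (4)·t/c.
At (3, 12): MRS = 16.
So at (3, 12) the consumer would give up 16 units of t for one more unit of c.

MRS = 16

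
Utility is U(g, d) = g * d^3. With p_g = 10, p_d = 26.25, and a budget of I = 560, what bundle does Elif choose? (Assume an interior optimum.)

g* = 14, d* = 16

MU_g = d^3 and MU_d = 3·g·d^2.
MRS = MU_g/MU_d = (1/3)·d/g.
Tangency: set MRS = p_g/p_d = 10/26.25 = 8/21.
So (1/3)·d/g = 8/21, i.e. d = (8/7)·g.
Substitute into the budget 10·g + 26.25·d = 560: 40·g = 560, so g* = 14.
Then d* = (8/7)·14 = 16.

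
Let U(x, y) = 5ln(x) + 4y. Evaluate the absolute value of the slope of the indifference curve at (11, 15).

MRS = 5/44

MU_x = 5/x, MU_y = 4.
MRS = 5/x ÷ 4.
At (11, 15): MRS = 5/44.
That is, one extra unit of x is worth 5/44 units of y at the margin.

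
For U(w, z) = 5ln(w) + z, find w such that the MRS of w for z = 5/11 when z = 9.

MU_w = 5/w, MU_z = 1.
MRS = 5/w ÷ 1.
MRS depends only on w: 5/w = 5/11 ⇒ w = 5/(5/11) = 11.

w = 11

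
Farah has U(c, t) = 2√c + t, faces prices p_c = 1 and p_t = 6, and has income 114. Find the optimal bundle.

c* = 36, t* = 13

MU_c = 2/(2√c), MU_t = 1.
MRS = 2/(2√c) ÷ 1.
Tangency: set MRS = p_c/p_t = 1/6.
MRS depends only on c: 1/√c = 1/6 ⇒ √c = 1/(1/6) = 6 ⇒ c* = 36.
From the budget, 6·t = 114 − 1·36 = 78, so t* = 13.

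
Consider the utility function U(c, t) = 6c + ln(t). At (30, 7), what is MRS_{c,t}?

MU_c = 6, MU_t = 1/t.
MRS = 6 ÷ (1/t).
At (30, 7): MRS = 42.
So at (30, 7) the consumer would give up 42 units of t for one more unit of c.

MRS = 42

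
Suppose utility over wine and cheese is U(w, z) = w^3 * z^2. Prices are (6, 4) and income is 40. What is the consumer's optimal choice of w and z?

w* = 4, z* = 4

MU_w = 3·w^2·z^2 and MU_z = 2·w^3·z.
MRS = MU_w/MU_z = (3/2)·z/w.
Tangency: set MRS = p_w/p_z = 6/4 = 1.5.
So (3/2)·z/w = 1.5, i.e. z = w.
Substitute into the budget 6·w + 4·z = 40: 10·w = 40, so w* = 4.
Then z* = 4.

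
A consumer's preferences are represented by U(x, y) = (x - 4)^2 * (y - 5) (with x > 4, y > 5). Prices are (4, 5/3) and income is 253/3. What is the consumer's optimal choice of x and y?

x* = 14, y* = 17

MU_x = 2·(x−4)·(y−5), MU_y = (x−4)^2.
MRS = (2/1)·(y−5)/(x−4).
Tangency: set MRS = p_x/p_y = 4/(5/3) = 2.4.
So (2/1)·(y − 5)/(x − 4) = 2.4, i.e. (y − 5) = 1.2·(x − 4).
Rewrite the budget in excess-of-subsistence terms: 4·(x − 4) + (5/3)·(y − 5) = 253/3 − 4·4 − (5/3)·5 = 60.
Substituting, 6·(x − 4) = 60, so x − 4 = 10 and x* = 14.
Then y − 5 = 1.2·10 = 12, so y* = 17.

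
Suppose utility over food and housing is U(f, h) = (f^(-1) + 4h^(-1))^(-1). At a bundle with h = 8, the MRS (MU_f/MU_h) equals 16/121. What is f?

f = 11

For CES with ρ = -1, MRS = (1/4)·(h/f)^2.
Setting (1/4)·(8/f)^2 = 16/121 gives (8/f)^2 = 64/121, so 8/f = 8/11 and f = 11.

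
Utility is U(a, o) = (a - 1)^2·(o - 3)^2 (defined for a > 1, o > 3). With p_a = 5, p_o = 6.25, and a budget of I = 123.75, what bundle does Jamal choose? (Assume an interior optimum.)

a* = 11, o* = 11

MU_a = 2·(a−1)·(o−3)^2, MU_o = 2·(a−1)^2·(o−3).
MRS = (o−3)/(a−1).
Tangency: set MRS = p_a/p_o = 5/6.25 = 0.8.
So (o − 3)/(a − 1) = 0.8, i.e. (o − 3) = 0.8·(a − 1).
Rewrite the budget in excess-of-subsistence terms: 5·(a − 1) + 6.25·(o − 3) = 123.75 − 5·1 − 6.25·3 = 100.
Substituting, 10·(a − 1) = 100, so a − 1 = 10 and a* = 11.
Then o − 3 = 0.8·10 = 8, so o* = 11.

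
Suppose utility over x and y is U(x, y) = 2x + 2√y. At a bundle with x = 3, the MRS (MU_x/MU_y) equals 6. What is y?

y = 9

MU_x = 2, MU_y = 2/(2√y).
MRS = 2 ÷ (2/(2√y)).
MRS depends only on y: 2·√y = 6 ⇒ √y = 6/2 = 3 ⇒ y = 9.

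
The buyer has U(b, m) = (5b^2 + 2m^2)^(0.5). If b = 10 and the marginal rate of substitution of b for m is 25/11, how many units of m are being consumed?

m = 11

For CES with ρ = 2, MRS = (5/2)·(m/b)^(-1).
Setting (5/2)·(m/10)^(-1) = 25/11 gives (m/10)^(-1) = 10/11, so m/10 = 1.1 and m = 11.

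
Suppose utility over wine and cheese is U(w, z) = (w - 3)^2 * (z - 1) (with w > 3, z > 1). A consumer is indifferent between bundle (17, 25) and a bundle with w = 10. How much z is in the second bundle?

z = 97

U(17, 25) = 4704.
Set U(10, z) = 4704 and solve.
With w = 10: (10 − 3)^2 = 49, so (z − 1) = 4704/49 = 96.
So z = 1 + 96 = 97.
Check: U(10, 97) = 4704.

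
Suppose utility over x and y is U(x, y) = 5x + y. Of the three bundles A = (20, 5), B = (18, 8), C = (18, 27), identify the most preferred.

Evaluate utility at each bundle:
U(A) = 105.
U(B) = 98.
U(C) = 117.
Highest utility is C, so C ≻ A ≻ B.

Bundle C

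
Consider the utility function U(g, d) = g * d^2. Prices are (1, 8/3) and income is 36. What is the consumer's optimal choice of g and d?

MU_g = d^2 and MU_d = 2·g·d.
MRS = MU_g/MU_d = (1/2)·d/g.
Tangency: set MRS = p_g/p_d = 1/(8/3) = 0.375.
So (1/2)·d/g = 0.375, i.e. d = 0.75·g.
Substitute into the budget 1·g + (8/3)·d = 36: 3·g = 36, so g* = 12.
Then d* = 0.75·12 = 9.

g* = 12, d* = 9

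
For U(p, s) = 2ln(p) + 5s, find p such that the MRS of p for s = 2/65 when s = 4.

p = 13

MU_p = 2/p, MU_s = 5.
MRS = 2/p ÷ 5.
MRS depends only on p: 0.4/p = 2/65 ⇒ p = 0.4/(2/65) = 13.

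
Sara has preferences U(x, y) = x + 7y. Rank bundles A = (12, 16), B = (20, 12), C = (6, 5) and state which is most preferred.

Evaluate utility at each bundle:
U(A) = 124.
U(B) = 104.
U(C) = 41.
Highest utility is A, so A ≻ B ≻ C.

Bundle A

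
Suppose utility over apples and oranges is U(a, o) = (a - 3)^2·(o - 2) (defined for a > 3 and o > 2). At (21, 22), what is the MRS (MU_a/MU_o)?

MU_a = 2·(a−3)·(o−2), MU_o = (a−3)^2.
MRS = (2/1)·(o−2)/(a−3).
At (21, 22): MRS = 20/9.
So at (21, 22) the consumer would give up 20/9 units of o for one more unit of a.

MRS = 20/9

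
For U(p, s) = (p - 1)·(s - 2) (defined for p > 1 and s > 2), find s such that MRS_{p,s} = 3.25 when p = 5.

MU_p = (s−2), MU_s = (p−1).
MRS = (s−2)/(p−1).
Substitute p = 5: MRS = (s − 2)/4. Setting this equal to 3.25 gives s − 2 = 3.25·4 = 13, so s = 15.

s = 15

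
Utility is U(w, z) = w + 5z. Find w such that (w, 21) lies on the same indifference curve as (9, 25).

w = 29

U(9, 25) = 134.
Set U(w, 21) = 134 and solve.
w + 5·21 = 134 ⇒ w = 29 ⇒ w = 29.
Check: U(29, 21) = 134.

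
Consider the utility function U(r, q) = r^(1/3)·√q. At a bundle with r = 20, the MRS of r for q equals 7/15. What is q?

q = 14

MU_r = 1/3·r^(-2/3)·√q and MU_q = 0.5·r^(1/3)·q^(-0.5).
MRS = MU_r/MU_q = (2/3)·q/r.
Substitute r = 20: MRS = q/30. Setting q/30 = 7/15 gives q = (7/15)·30 = 14.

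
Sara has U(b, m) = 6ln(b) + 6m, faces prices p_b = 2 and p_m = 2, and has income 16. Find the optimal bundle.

b* = 1, m* = 7

MU_b = 6/b, MU_m = 6.
MRS = 6/b ÷ 6.
Tangency: set MRS = p_b/p_m = 2/2 = 1.
MRS depends only on b: 1/b = 1 ⇒ b* = 1/1 = 1.
From the budget, 2·m = 16 − 2·1 = 14, so m* = 7.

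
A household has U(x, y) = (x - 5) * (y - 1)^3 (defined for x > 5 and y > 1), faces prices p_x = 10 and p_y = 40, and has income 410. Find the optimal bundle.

MU_x = (y−1)^3, MU_y = 3·(x−5)·(y−1)^2.
MRS = (1/3)·(y−1)/(x−5).
Tangency: set MRS = p_x/p_y = 10/40 = 0.25.
So (1/3)·(y − 1)/(x − 5) = 0.25, i.e. (y − 1) = 0.75·(x − 5).
Rewrite the budget in excess-of-subsistence terms: 10·(x − 5) + 40·(y − 1) = 410 − 10·5 − 40·1 = 320.
Substituting, 40·(x − 5) = 320, so x − 5 = 8 and x* = 13.
Then y − 1 = 0.75·8 = 6, so y* = 7.

x* = 13, y* = 7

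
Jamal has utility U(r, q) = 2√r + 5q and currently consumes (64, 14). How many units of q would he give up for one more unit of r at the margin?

MRS = 1/40

MU_r = 2/(2√r), MU_q = 5.
MRS = 2/(2√r) ÷ 5.
At (64, 14): MRS = 1/40.
That is, one extra unit of r is worth 1/40 units of q at the margin.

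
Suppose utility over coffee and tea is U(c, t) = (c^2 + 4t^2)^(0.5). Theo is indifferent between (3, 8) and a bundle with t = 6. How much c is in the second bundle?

c = 11

U depends on (c, t) only through S = c^2 + 4t^2, so equal utility means equal S. At (3, 8): S = 265.
With t = 6: 4·6^2 = 144, so c^2 = 265 − 144 = 121.
Hence c = √121 = 11.
Check: U(11, 6) = 16.2788.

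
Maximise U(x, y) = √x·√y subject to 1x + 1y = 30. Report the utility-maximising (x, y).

MU_x = 0.5·x^(-0.5)·√y and MU_y = 0.5·√x·y^(-0.5).
MRS = MU_x/MU_y = y/x.
Tangency: set MRS = p_x/p_y = 1/1 = 1.
So y/x = 1, i.e. y = x.
Substitute into the budget 1·x + 1·y = 30: 2·x = 30, so x* = 15.
Then y* = 15.

x* = 15, y* = 15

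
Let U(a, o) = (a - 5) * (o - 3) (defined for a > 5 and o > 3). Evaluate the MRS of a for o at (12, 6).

MU_a = (o−3), MU_o = (a−5).
MRS = (o−3)/(a−5).
At (12, 6): MRS = 3/7.
The indifference curve has slope −3/7 at this bundle.

MRS = 3/7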